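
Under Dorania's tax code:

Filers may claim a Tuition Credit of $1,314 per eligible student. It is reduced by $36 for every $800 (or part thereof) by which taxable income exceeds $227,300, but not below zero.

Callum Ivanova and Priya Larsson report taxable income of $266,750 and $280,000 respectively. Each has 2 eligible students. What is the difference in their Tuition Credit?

Callum ($266,750): Tuition Credit: base = 2 × $1,314 = $2,628. income exceeds $227,300 by $39,450, which is 50 full-or-partial $800 increments; reduction = 50 × $36 = $1,800, leaving $828.
Priya ($280,000): Tuition Credit: base = 2 × $1,314 = $2,628. income exceeds $227,300 by $52,700, which is 66 full-or-partial $800 increments; reduction = 66 × $36 = $2,376, leaving $252.
Difference: |$828 − $252| = $576.

$576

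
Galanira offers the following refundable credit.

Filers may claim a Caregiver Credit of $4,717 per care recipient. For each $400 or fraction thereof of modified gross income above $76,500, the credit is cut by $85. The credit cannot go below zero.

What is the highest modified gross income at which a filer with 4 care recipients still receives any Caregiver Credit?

$164,900

Full credit = 4 × $4,717 = $18,868.
After 221 increments the reduction is 221 × $85 = $18,785, leaving $83; one more increment wipes it out. Increment 221 ends at excess 221 × $400 = $88,400, so the highest qualifying income is $76,500 + $88,400 = $164,900.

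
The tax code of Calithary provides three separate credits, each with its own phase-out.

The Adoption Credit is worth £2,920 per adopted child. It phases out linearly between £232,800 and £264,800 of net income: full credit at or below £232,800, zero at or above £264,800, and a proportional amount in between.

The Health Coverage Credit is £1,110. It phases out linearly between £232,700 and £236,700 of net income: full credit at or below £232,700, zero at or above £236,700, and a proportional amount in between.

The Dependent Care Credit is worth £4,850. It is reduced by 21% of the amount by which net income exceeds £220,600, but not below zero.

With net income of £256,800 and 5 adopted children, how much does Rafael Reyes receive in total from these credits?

£3,650

Adoption Credit: base = 5 × £2,920 = £14,600. £256,800 is £24,000 into a £32,000 phase-out range, leaving 8,000/32,000 of the credit: £14,600 × 8,000/32,000 = £3,650.
Health Coverage Credit: £256,800 is at or above £236,700, so the credit is £0.
Dependent Care Credit: 21% of the £36,200 excess over £220,600 is £7,602 ≥ base, so the credit is £0.
Total: £3,650 + £0 + £0 = £3,650.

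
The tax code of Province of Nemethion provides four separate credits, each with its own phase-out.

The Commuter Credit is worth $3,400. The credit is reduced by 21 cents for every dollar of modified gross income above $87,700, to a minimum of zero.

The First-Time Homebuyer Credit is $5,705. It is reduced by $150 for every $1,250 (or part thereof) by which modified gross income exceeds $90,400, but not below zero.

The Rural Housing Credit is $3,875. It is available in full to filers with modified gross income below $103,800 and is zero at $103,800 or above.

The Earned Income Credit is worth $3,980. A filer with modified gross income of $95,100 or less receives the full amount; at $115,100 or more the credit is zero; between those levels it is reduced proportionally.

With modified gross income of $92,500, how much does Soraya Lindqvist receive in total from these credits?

Commuter Credit: 21% of the $4,800 excess over $87,700 is $1,008; credit = $3,400 − $1,008 = $2,392.
First-Time Homebuyer Credit: income exceeds $90,400 by $2,100, which is 2 full-or-partial $1,250 increments; reduction = 2 × $150 = $300, leaving $5,405.
Rural Housing Credit: $92,500 is below the $103,800 cutoff, so the full $3,875 applies.
Earned Income Credit: $92,500 is at or below the $95,100 threshold, so the full $3,980 applies.
Total: $2,392 + $5,405 + $3,875 + $3,980 = $15,652.

$15,652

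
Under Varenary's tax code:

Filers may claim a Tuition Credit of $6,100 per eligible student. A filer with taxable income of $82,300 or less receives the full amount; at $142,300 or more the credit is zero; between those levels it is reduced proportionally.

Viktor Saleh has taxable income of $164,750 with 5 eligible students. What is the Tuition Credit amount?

Tuition Credit: base = 5 × $6,100 = $30,500. $164,750 is at or above $142,300, so the credit is $0.

$0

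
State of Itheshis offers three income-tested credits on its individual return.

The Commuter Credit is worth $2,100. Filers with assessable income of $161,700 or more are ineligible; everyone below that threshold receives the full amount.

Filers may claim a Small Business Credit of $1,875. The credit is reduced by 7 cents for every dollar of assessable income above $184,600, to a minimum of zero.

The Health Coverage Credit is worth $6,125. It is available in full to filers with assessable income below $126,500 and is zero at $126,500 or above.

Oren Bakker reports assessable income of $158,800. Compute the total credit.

Commuter Credit: $158,800 is below the $161,700 cutoff, so the full $2,100 applies.
Small Business Credit: $158,800 is at or below the $184,600 threshold, so the full $1,875 applies.
Health Coverage Credit: $158,800 meets or exceeds the $126,500 cutoff, so the credit is $0.
Total: $2,100 + $1,875 + $0 = $3,975.

$3,975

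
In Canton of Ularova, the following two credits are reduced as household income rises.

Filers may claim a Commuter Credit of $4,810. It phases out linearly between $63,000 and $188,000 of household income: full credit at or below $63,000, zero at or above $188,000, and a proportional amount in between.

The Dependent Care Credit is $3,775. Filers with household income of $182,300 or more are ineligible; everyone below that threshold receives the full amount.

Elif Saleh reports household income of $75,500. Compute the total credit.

$8,104

Commuter Credit: $75,500 is $12,500 into a $125,000 phase-out range, leaving 112,500/125,000 of the credit: $4,810 × 112,500/125,000 = $4,329.
Dependent Care Credit: $75,500 is below the $182,300 cutoff, so the full $3,775 applies.
Total: $4,329 + $3,775 = $8,104.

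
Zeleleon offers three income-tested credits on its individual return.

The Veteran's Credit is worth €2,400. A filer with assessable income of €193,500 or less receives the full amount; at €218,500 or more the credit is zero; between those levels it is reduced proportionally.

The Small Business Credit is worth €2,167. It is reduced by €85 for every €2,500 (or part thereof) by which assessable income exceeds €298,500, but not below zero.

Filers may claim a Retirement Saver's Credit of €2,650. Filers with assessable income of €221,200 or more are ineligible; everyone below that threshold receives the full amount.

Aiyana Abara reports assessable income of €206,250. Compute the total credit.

€5,993

Veteran's Credit: €206,250 is €12,750 into a €25,000 phase-out range, leaving 12,250/25,000 of the credit: €2,400 × 12,250/25,000 = €1,176.
Small Business Credit: €206,250 is at or below the €298,500 threshold, so the full €2,167 applies.
Retirement Saver's Credit: €206,250 is below the €221,200 cutoff, so the full €2,650 applies.
Total: €1,176 + €2,167 + €2,650 = €5,993.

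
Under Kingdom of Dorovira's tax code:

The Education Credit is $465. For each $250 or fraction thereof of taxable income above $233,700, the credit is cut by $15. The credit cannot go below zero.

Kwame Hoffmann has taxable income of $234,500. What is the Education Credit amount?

$405

Education Credit: income exceeds $233,700 by $800, which is 4 full-or-partial $250 increments; reduction = 4 × $15 = $60, leaving $405.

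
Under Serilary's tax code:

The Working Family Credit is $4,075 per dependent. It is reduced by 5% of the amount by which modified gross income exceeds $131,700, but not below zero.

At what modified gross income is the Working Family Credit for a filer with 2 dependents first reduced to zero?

Full credit = 2 × $4,075 = $8,150.
The credit falls by 5% of each dollar above $131,700, so it reaches zero when the excess is $8,150 / 5% = $163,000: income = $131,700 + $163,000 = $294,700.

$294,700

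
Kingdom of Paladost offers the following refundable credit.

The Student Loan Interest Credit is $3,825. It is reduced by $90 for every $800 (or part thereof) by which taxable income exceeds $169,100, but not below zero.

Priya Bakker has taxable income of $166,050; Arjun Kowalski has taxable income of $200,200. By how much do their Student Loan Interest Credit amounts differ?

$3,510

Priya ($166,050): Student Loan Interest Credit: $166,050 is at or below the $169,100 threshold, so the full $3,825 applies.
Arjun ($200,200): Student Loan Interest Credit: income exceeds $169,100 by $31,100, which is 39 full-or-partial $800 increments; reduction = 39 × $90 = $3,510, leaving $315.
Difference: |$3,825 − $315| = $3,510.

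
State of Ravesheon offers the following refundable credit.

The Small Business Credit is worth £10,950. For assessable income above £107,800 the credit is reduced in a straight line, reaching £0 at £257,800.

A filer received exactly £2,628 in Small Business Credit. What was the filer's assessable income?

£2,628 is 2,628/10,950 of the full £10,950, so 8,322/10,950 of the £150,000 range has been used: income = £107,800 + £150,000 × 8,322/10,950 = £221,800.

£221,800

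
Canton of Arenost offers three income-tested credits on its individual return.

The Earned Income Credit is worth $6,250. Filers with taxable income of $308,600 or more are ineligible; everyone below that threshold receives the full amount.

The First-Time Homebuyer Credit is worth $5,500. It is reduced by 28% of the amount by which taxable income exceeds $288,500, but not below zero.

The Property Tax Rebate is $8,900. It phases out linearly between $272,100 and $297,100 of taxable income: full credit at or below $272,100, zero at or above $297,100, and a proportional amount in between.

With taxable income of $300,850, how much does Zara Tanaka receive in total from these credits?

Earned Income Credit: $300,850 is below the $308,600 cutoff, so the full $6,250 applies.
First-Time Homebuyer Credit: 28% of the $12,350 excess over $288,500 is $3,458; credit = $5,500 − $3,458 = $2,042.
Property Tax Rebate: $300,850 is at or above $297,100, so the credit is $0.
Total: $6,250 + $2,042 + $0 = $8,292.

$8,292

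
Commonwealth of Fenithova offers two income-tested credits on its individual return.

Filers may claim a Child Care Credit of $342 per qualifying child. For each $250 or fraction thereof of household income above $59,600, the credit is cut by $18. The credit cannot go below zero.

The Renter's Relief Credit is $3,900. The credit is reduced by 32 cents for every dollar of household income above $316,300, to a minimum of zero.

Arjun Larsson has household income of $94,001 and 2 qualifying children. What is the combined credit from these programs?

$3,900

Child Care Credit: base = 2 × $342 = $684. income exceeds $59,600 by $34,401 → 138 increments × $18 = $2,484 ≥ base, so the credit is $0.
Renter's Relief Credit: $94,001 is at or below the $316,300 threshold, so the full $3,900 applies.
Total: $0 + $3,900 = $3,900.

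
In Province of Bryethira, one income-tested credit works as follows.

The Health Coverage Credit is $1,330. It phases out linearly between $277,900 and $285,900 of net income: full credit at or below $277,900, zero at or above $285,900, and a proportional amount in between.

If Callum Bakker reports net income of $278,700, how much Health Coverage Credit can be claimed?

$1,197

Health Coverage Credit: $278,700 is $800 into a $8,000 phase-out range, leaving 7,200/8,000 of the credit: $1,330 × 7,200/8,000 = $1,197.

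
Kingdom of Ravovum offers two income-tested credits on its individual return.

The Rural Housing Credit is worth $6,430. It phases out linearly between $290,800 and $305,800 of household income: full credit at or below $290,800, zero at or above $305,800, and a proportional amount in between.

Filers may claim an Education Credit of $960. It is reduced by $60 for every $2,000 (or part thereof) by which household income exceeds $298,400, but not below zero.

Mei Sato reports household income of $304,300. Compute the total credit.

$1,423

Rural Housing Credit: $304,300 is $13,500 into a $15,000 phase-out range, leaving 1,500/15,000 of the credit: $6,430 × 1,500/15,000 = $643.
Education Credit: income exceeds $298,400 by $5,900, which is 3 full-or-partial $2,000 increments; reduction = 3 × $60 = $180, leaving $780.
Total: $643 + $780 = $1,423.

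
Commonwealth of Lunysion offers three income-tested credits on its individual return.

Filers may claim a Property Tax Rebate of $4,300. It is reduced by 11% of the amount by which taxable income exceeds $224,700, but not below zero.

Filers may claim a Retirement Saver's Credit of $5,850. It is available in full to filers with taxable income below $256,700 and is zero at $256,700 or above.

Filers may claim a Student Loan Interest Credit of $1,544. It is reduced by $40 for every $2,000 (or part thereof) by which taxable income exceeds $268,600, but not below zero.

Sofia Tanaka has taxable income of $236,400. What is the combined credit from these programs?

Property Tax Rebate: 11% of the $11,700 excess over $224,700 is $1,287; credit = $4,300 − $1,287 = $3,013.
Retirement Saver's Credit: $236,400 is below the $256,700 cutoff, so the full $5,850 applies.
Student Loan Interest Credit: $236,400 is at or below the $268,600 threshold, so the full $1,544 applies.
Total: $3,013 + $5,850 + $1,544 = $10,407.

$10,407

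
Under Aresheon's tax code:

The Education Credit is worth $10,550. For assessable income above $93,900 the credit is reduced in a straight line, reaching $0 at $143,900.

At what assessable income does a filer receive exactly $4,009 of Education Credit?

$4,009 is 4,009/10,550 of the full $10,550, so 6,541/10,550 of the $50,000 range has been used: income = $93,900 + $50,000 × 6,541/10,550 = $124,900.

$124,900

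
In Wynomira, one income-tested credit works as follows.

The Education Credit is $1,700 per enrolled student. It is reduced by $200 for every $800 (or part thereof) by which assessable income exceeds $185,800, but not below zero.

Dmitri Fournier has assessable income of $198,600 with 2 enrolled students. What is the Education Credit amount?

Education Credit: base = 2 × $1,700 = $3,400. income exceeds $185,800 by $12,800, which is 16 full-or-partial $800 increments; reduction = 16 × $200 = $3,200, leaving $200.

$200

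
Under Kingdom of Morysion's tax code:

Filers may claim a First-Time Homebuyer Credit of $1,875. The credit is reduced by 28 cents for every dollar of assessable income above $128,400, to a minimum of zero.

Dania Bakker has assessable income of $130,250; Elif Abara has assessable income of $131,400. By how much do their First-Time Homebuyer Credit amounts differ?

$322

Dania ($130,250): First-Time Homebuyer Credit: 28% of the $1,850 excess over $128,400 is $518; credit = $1,875 − $518 = $1,357.
Elif ($131,400): First-Time Homebuyer Credit: 28% of the $3,000 excess over $128,400 is $840; credit = $1,875 − $840 = $1,035.
Difference: |$1,357 − $1,035| = $322.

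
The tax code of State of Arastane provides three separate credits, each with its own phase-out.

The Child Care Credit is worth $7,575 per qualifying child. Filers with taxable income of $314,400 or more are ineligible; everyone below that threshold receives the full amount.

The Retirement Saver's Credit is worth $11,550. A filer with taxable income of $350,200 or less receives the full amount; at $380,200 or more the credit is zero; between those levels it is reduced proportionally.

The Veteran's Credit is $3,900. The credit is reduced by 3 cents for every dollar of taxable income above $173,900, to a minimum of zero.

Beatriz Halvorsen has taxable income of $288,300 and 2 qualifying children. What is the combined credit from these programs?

$27,168

Child Care Credit: base = 2 × $7,575 = $15,150. $288,300 is below the $314,400 cutoff, so the full $15,150 applies.
Retirement Saver's Credit: $288,300 is at or below the $350,200 threshold, so the full $11,550 applies.
Veteran's Credit: 3% of the $114,400 excess over $173,900 is $3,432; credit = $3,900 − $3,432 = $468.
Total: $15,150 + $11,550 + $468 = $27,168.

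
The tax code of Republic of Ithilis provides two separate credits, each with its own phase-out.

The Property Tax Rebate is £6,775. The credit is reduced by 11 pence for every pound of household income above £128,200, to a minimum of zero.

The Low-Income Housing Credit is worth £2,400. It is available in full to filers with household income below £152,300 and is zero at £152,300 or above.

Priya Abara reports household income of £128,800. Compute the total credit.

Property Tax Rebate: 11% of the £600 excess over £128,200 is £66; credit = £6,775 − £66 = £6,709.
Low-Income Housing Credit: £128,800 is below the £152,300 cutoff, so the full £2,400 applies.
Total: £6,709 + £2,400 = £9,109.

£9,109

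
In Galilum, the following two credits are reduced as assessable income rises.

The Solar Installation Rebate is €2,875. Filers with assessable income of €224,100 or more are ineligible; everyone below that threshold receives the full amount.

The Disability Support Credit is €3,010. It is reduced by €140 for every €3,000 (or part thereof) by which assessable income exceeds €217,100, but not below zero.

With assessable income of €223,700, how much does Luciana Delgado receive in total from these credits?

Solar Installation Rebate: €223,700 is below the €224,100 cutoff, so the full €2,875 applies.
Disability Support Credit: income exceeds €217,100 by €6,600, which is 3 full-or-partial €3,000 increments; reduction = 3 × €140 = €420, leaving €2,590.
Total: €2,875 + €2,590 = €5,465.

€5,465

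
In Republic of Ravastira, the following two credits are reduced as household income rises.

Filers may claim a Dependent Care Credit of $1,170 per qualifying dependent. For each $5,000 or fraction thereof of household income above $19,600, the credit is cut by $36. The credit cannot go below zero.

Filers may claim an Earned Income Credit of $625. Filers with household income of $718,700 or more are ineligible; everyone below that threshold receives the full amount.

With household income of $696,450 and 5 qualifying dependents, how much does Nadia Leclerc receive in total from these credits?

Dependent Care Credit: base = 5 × $1,170 = $5,850. income exceeds $19,600 by $676,850, which is 136 full-or-partial $5,000 increments; reduction = 136 × $36 = $4,896, leaving $954.
Earned Income Credit: $696,450 is below the $718,700 cutoff, so the full $625 applies.
Total: $954 + $625 = $1,579.

$1,579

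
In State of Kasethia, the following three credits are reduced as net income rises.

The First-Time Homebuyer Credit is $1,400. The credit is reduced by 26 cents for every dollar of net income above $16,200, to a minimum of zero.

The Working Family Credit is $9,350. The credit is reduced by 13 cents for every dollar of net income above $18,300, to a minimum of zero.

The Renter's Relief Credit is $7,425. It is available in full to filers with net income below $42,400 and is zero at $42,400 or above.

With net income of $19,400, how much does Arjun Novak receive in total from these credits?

First-Time Homebuyer Credit: 26% of the $3,200 excess over $16,200 is $832; credit = $1,400 − $832 = $568.
Working Family Credit: 13% of the $1,100 excess over $18,300 is $143; credit = $9,350 − $143 = $9,207.
Renter's Relief Credit: $19,400 is below the $42,400 cutoff, so the full $7,425 applies.
Total: $568 + $9,207 + $7,425 = $17,200.

$17,200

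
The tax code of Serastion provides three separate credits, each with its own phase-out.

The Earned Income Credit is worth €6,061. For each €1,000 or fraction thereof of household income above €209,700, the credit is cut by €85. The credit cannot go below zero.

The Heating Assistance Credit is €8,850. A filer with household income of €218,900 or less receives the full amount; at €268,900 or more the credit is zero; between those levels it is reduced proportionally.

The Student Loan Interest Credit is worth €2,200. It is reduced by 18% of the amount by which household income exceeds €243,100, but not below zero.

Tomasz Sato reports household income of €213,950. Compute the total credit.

Earned Income Credit: income exceeds €209,700 by €4,250, which is 5 full-or-partial €1,000 increments; reduction = 5 × €85 = €425, leaving €5,636.
Heating Assistance Credit: €213,950 is at or below the €218,900 threshold, so the full €8,850 applies.
Student Loan Interest Credit: €213,950 is at or below the €243,100 threshold, so the full €2,200 applies.
Total: €5,636 + €8,850 + €2,200 = €16,686.

€16,686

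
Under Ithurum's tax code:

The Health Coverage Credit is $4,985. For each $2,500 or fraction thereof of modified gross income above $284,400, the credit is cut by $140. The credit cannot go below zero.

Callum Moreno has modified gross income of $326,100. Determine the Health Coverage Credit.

Health Coverage Credit: income exceeds $284,400 by $41,700, which is 17 full-or-partial $2,500 increments; reduction = 17 × $140 = $2,380, leaving $2,605.

$2,605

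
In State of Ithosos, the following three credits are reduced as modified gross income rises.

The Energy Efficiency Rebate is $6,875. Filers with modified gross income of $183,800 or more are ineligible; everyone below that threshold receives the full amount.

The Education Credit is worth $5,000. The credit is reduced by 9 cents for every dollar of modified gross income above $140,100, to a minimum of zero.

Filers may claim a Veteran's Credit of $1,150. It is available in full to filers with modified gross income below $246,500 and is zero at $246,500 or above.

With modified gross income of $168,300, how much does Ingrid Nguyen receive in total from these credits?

$10,487

Energy Efficiency Rebate: $168,300 is below the $183,800 cutoff, so the full $6,875 applies.
Education Credit: 9% of the $28,200 excess over $140,100 is $2,538; credit = $5,000 − $2,538 = $2,462.
Veteran's Credit: $168,300 is below the $246,500 cutoff, so the full $1,150 applies.
Total: $6,875 + $2,462 + $1,150 = $10,487.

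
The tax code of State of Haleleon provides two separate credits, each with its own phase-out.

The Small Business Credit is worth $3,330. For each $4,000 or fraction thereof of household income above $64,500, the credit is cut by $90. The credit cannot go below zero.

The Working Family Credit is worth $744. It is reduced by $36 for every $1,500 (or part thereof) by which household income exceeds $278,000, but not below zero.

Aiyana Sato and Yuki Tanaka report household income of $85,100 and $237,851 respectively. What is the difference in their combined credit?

Aiyana ($85,100): Small Business Credit: income exceeds $64,500 by $20,600, which is 6 full-or-partial $4,000 increments; reduction = 6 × $90 = $540, leaving $2,790. Working Family Credit: $85,100 is at or below the $278,000 threshold, so the full $744 applies. total $2,790 + $744 = $3,534
Yuki ($237,851): Small Business Credit: income exceeds $64,500 by $173,351 → 44 increments × $90 = $3,960 ≥ base, so the credit is $0. Working Family Credit: $237,851 is at or below the $278,000 threshold, so the full $744 applies. total $0 + $744 = $744
Difference: |$3,534 − $744| = $2,790.

$2,790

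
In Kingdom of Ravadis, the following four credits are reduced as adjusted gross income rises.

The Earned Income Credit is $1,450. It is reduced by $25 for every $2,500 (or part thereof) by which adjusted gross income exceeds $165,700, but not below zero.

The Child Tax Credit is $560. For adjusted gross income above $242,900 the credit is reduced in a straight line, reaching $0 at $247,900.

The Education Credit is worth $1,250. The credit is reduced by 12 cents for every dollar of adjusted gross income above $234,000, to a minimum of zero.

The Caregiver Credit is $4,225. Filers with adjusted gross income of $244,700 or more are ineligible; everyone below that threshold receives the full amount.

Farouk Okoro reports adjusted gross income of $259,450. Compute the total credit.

Earned Income Credit: income exceeds $165,700 by $93,750, which is 38 full-or-partial $2,500 increments; reduction = 38 × $25 = $950, leaving $500.
Child Tax Credit: $259,450 is at or above $247,900, so the credit is $0.
Education Credit: 12% of the $25,450 excess over $234,000 is $3,054 ≥ base, so the credit is $0.
Caregiver Credit: $259,450 meets or exceeds the $244,700 cutoff, so the credit is $0.
Total: $500 + $0 + $0 + $0 = $500.

$500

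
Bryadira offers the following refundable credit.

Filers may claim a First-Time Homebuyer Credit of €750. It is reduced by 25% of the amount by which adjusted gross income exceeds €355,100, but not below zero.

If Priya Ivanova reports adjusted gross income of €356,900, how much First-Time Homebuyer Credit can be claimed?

€300

First-Time Homebuyer Credit: 25% of the €1,800 excess over €355,100 is €450; credit = €750 − €450 = €300.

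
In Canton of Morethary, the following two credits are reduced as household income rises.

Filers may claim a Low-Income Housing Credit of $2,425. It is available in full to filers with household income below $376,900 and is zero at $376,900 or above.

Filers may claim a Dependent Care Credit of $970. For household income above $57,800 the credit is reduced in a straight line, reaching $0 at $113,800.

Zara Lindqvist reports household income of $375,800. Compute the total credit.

Low-Income Housing Credit: $375,800 is below the $376,900 cutoff, so the full $2,425 applies.
Dependent Care Credit: $375,800 is at or above $113,800, so the credit is $0.
Total: $2,425 + $0 = $2,425.

$2,425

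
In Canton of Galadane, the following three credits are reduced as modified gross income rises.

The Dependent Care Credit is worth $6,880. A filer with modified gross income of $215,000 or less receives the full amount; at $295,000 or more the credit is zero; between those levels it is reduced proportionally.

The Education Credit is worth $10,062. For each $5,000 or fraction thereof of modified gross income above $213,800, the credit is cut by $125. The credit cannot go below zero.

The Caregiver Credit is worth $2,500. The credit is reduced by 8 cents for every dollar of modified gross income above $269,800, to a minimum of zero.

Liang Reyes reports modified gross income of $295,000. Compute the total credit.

$8,421

Dependent Care Credit: $295,000 is at or above $295,000, so the credit is $0.
Education Credit: income exceeds $213,800 by $81,200, which is 17 full-or-partial $5,000 increments; reduction = 17 × $125 = $2,125, leaving $7,937.
Caregiver Credit: 8% of the $25,200 excess over $269,800 is $2,016; credit = $2,500 − $2,016 = $484.
Total: $0 + $7,937 + $484 = $8,421.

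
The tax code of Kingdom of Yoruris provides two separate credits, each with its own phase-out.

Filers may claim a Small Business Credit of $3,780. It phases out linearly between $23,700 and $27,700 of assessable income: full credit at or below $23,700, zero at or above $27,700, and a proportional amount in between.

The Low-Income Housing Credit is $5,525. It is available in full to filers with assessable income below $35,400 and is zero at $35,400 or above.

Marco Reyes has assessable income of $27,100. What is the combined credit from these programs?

Small Business Credit: $27,100 is $3,400 into a $4,000 phase-out range, leaving 600/4,000 of the credit: $3,780 × 600/4,000 = $567.
Low-Income Housing Credit: $27,100 is below the $35,400 cutoff, so the full $5,525 applies.
Total: $567 + $5,525 = $6,092.

$6,092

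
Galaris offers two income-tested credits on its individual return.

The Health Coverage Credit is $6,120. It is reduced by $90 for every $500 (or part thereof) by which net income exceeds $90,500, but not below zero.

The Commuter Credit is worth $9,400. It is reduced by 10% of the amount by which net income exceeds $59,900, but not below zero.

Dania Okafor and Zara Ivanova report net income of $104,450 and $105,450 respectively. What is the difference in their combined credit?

$280

Dania ($104,450): Health Coverage Credit: income exceeds $90,500 by $13,950, which is 28 full-or-partial $500 increments; reduction = 28 × $90 = $2,520, leaving $3,600. Commuter Credit: 10% of the $44,550 excess over $59,900 is $4,455; credit = $9,400 − $4,455 = $4,945. total $3,600 + $4,945 = $8,545
Zara ($105,450): Health Coverage Credit: income exceeds $90,500 by $14,950, which is 30 full-or-partial $500 increments; reduction = 30 × $90 = $2,700, leaving $3,420. Commuter Credit: 10% of the $45,550 excess over $59,900 is $4,555; credit = $9,400 − $4,555 = $4,845. total $3,420 + $4,845 = $8,265
Difference: |$8,545 − $8,265| = $280.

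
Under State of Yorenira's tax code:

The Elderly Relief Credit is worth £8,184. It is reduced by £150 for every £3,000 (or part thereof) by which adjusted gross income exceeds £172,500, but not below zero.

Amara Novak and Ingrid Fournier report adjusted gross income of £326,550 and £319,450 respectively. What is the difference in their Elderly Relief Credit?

£450

Amara (£326,550): Elderly Relief Credit: income exceeds £172,500 by £154,050, which is 52 full-or-partial £3,000 increments; reduction = 52 × £150 = £7,800, leaving £384.
Ingrid (£319,450): Elderly Relief Credit: income exceeds £172,500 by £146,950, which is 49 full-or-partial £3,000 increments; reduction = 49 × £150 = £7,350, leaving £834.
Difference: |£384 − £834| = £450.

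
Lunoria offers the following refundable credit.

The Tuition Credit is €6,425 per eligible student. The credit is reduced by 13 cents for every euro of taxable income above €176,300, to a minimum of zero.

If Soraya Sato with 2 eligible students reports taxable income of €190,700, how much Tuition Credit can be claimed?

€10,978

Tuition Credit: base = 2 × €6,425 = €12,850. 13% of the €14,400 excess over €176,300 is €1,872; credit = €12,850 − €1,872 = €10,978.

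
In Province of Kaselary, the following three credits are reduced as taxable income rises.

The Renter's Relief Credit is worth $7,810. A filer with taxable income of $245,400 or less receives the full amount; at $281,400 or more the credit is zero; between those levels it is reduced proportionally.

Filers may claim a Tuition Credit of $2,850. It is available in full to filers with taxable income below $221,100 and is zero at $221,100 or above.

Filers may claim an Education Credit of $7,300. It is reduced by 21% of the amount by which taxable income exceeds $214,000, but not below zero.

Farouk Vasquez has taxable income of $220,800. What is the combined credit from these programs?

$16,532

Renter's Relief Credit: $220,800 is at or below the $245,400 threshold, so the full $7,810 applies.
Tuition Credit: $220,800 is below the $221,100 cutoff, so the full $2,850 applies.
Education Credit: 21% of the $6,800 excess over $214,000 is $1,428; credit = $7,300 − $1,428 = $5,872.
Total: $7,810 + $2,850 + $5,872 = $16,532.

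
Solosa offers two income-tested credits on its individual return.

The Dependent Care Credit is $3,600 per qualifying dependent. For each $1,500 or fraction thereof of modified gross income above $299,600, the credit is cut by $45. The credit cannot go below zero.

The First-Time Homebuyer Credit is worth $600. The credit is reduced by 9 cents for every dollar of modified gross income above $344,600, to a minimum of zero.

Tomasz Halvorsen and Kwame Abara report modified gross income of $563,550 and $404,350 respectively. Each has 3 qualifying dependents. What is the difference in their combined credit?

$4,770

Tomasz ($563,550): Dependent Care Credit: base = 3 × $3,600 = $10,800. income exceeds $299,600 by $263,950, which is 176 full-or-partial $1,500 increments; reduction = 176 × $45 = $7,920, leaving $2,880. First-Time Homebuyer Credit: 9% of the $218,950 excess over $344,600 is $19,705.50 ≥ base, so the credit is $0. total $2,880 + $0 = $2,880
Kwame ($404,350): Dependent Care Credit: base = 3 × $3,600 = $10,800. income exceeds $299,600 by $104,750, which is 70 full-or-partial $1,500 increments; reduction = 70 × $45 = $3,150, leaving $7,650. First-Time Homebuyer Credit: 9% of the $59,750 excess over $344,600 is $5,377.50 ≥ base, so the credit is $0. total $7,650 + $0 = $7,650
Difference: |$2,880 − $7,650| = $4,770.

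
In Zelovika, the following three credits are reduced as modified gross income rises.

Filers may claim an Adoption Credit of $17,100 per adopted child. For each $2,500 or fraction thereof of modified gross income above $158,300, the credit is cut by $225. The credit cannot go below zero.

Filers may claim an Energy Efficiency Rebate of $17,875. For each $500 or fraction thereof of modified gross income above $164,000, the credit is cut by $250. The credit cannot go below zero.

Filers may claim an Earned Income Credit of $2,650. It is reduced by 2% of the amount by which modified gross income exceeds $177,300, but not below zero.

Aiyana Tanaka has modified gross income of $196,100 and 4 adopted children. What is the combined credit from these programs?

Adoption Credit: base = 4 × $17,100 = $68,400. income exceeds $158,300 by $37,800, which is 16 full-or-partial $2,500 increments; reduction = 16 × $225 = $3,600, leaving $64,800.
Energy Efficiency Rebate: income exceeds $164,000 by $32,100, which is 65 full-or-partial $500 increments; reduction = 65 × $250 = $16,250, leaving $1,625.
Earned Income Credit: 2% of the $18,800 excess over $177,300 is $376; credit = $2,650 − $376 = $2,274.
Total: $64,800 + $1,625 + $2,274 = $68,699.

$68,699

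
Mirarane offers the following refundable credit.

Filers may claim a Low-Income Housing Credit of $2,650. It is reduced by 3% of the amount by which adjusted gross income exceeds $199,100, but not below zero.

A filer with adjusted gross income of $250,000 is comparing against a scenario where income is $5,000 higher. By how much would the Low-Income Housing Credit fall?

$150

At $250,000 — 3% of the $50,900 excess over $199,100 is $1,527; credit = $2,650 − $1,527 = $1,123.
At $255,000 — 3% of the $55,900 excess over $199,100 is $1,677; credit = $2,650 − $1,677 = $973.
Lost: $1,123 − $973 = $150.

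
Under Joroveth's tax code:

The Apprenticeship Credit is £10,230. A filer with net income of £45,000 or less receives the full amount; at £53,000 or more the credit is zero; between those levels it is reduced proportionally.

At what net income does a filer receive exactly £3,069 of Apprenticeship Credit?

£50,600

£3,069 is 3,069/10,230 of the full £10,230, so 7,161/10,230 of the £8,000 range has been used: income = £45,000 + £8,000 × 7,161/10,230 = £50,600.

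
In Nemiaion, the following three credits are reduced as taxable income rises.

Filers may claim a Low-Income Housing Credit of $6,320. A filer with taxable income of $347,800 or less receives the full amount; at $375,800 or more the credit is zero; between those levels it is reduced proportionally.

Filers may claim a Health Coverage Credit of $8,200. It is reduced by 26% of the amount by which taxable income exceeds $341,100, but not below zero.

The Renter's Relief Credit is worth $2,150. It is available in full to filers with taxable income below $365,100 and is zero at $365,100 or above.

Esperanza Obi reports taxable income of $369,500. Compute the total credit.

$2,238

Low-Income Housing Credit: $369,500 is $21,700 into a $28,000 phase-out range, leaving 6,300/28,000 of the credit: $6,320 × 6,300/28,000 = $1,422.
Health Coverage Credit: 26% of the $28,400 excess over $341,100 is $7,384; credit = $8,200 − $7,384 = $816.
Renter's Relief Credit: $369,500 meets or exceeds the $365,100 cutoff, so the credit is $0.
Total: $1,422 + $816 + $0 = $2,238.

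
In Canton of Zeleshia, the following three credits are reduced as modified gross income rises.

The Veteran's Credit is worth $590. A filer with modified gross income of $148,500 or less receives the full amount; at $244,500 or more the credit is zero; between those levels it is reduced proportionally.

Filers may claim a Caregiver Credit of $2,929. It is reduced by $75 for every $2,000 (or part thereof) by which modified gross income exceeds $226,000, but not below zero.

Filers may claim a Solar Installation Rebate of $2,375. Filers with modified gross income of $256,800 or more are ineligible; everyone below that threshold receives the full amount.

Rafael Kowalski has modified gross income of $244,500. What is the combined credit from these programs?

Veteran's Credit: $244,500 is at or above $244,500, so the credit is $0.
Caregiver Credit: income exceeds $226,000 by $18,500, which is 10 full-or-partial $2,000 increments; reduction = 10 × $75 = $750, leaving $2,179.
Solar Installation Rebate: $244,500 is below the $256,800 cutoff, so the full $2,375 applies.
Total: $0 + $2,179 + $2,375 = $4,554.

$4,554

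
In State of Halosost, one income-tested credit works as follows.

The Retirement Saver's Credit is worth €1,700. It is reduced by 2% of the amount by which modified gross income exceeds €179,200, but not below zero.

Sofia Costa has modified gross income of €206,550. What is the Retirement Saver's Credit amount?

€1,153

Retirement Saver's Credit: 2% of the €27,350 excess over €179,200 is €547; credit = €1,700 − €547 = €1,153.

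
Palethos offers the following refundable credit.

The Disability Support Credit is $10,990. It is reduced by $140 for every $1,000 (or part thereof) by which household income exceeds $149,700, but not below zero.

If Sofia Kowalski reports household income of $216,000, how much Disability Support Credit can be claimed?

Disability Support Credit: income exceeds $149,700 by $66,300, which is 67 full-or-partial $1,000 increments; reduction = 67 × $140 = $9,380, leaving $1,610.

$1,610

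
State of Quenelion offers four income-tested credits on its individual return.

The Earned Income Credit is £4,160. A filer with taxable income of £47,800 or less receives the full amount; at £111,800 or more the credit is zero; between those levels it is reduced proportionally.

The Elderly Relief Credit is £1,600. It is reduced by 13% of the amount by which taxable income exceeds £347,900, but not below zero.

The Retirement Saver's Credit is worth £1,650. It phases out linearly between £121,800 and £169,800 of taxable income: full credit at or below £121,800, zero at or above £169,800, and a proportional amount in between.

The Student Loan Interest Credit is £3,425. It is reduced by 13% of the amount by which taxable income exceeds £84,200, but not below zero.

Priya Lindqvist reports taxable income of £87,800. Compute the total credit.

£7,767

Earned Income Credit: £87,800 is £40,000 into a £64,000 phase-out range, leaving 24,000/64,000 of the credit: £4,160 × 24,000/64,000 = £1,560.
Elderly Relief Credit: £87,800 is at or below the £347,900 threshold, so the full £1,600 applies.
Retirement Saver's Credit: £87,800 is at or below the £121,800 threshold, so the full £1,650 applies.
Student Loan Interest Credit: 13% of the £3,600 excess over £84,200 is £468; credit = £3,425 − £468 = £2,957.
Total: £1,560 + £1,600 + £1,650 + £2,957 = £7,767.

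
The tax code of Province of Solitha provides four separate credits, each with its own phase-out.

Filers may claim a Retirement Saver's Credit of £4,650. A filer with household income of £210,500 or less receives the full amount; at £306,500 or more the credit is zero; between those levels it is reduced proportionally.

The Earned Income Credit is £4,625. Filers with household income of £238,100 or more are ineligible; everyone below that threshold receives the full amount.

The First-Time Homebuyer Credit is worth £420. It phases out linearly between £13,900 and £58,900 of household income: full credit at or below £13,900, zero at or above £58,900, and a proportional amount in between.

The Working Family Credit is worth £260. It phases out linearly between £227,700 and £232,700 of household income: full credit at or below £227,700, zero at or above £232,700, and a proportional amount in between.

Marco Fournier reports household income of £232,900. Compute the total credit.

Retirement Saver's Credit: £232,900 is £22,400 into a £96,000 phase-out range, leaving 73,600/96,000 of the credit: £4,650 × 73,600/96,000 = £3,565.
Earned Income Credit: £232,900 is below the £238,100 cutoff, so the full £4,625 applies.
First-Time Homebuyer Credit: £232,900 is at or above £58,900, so the credit is £0.
Working Family Credit: £232,900 is at or above £232,700, so the credit is £0.
Total: £3,565 + £4,625 + £0 + £0 = £8,190.

£8,190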